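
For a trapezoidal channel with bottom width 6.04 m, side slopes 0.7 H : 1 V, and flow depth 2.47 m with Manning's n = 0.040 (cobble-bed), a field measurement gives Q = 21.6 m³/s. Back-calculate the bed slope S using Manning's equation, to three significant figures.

A = (b + z·y)·y = (6.04 + 0.7×2.47)×2.47 = 19.19 m²
P = b + 2y√(1+z²) = 6.04 + 2×2.47×√(1+0.7²) = 12.07 m
R = A/P = 19.19/12.07 = 1.590 m
S = (Q·n / (1·A·R^(2/3)))² = (21.6×0.040 / (1×19.19×1.362))² = 0.001093

0.00109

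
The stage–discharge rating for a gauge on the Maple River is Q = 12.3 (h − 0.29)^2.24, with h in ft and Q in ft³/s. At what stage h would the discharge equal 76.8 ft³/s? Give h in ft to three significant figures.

h − h₀ = (Q/C)^(1/b) = (76.8/12.3)^(1/2.24) = 2.265 ft
h = 0.29 + 2.265 = 2.555 ft

2.56 ft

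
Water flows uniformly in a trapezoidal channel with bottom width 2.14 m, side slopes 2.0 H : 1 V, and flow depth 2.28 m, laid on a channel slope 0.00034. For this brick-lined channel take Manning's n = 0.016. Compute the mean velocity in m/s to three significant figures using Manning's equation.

1.33 m/s

A = (b + z·y)·y = (2.14 + 2.0×2.28)×2.28 = 15.28 m²
P = b + 2y√(1+z²) = 2.14 + 2×2.28×√(1+2.0²) = 12.34 m
R = A/P = 15.28/12.34 = 1.238 m
Q = (1/n)·A·R^(2/3)·S^(1/2) = (1/0.016) × 15.28 × 1.238^(2/3) × 0.00034^(1/2) = 20.30 m³/s
V = Q/A = 20.30/15.28 = 1.329 m/s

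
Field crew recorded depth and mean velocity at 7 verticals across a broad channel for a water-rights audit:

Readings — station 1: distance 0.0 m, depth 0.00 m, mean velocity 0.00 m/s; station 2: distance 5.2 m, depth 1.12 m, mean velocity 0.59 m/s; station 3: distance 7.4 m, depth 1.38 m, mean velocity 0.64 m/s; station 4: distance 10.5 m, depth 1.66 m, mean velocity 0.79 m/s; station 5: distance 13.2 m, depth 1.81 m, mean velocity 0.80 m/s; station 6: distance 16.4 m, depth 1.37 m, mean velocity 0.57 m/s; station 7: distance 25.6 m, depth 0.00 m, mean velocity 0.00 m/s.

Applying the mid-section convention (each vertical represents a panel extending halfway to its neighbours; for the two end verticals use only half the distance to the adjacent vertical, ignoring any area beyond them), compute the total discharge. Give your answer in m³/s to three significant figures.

w_2 = (7.4 − 0.0)/2 = 3.7 m; q_2 = 0.59 × 1.12 × 3.7 = 2.445 m³/s
w_3 = (10.5 − 5.2)/2 = 2.65 m; q_3 = 0.64 × 1.38 × 2.65 = 2.340 m³/s
w_4 = (13.2 − 7.4)/2 = 2.9 m; q_4 = 0.79 × 1.66 × 2.9 = 3.803 m³/s
w_5 = (16.4 − 10.5)/2 = 2.95 m; q_5 = 0.80 × 1.81 × 2.95 = 4.272 m³/s
w_6 = (25.6 − 13.2)/2 = 6.2 m; q_6 = 0.57 × 1.37 × 6.2 = 4.842 m³/s
Stations 1, 7 contribute zero (depth or velocity is 0).
Q = Σ qᵢ = 17.70 m³/s

17.7 m³/s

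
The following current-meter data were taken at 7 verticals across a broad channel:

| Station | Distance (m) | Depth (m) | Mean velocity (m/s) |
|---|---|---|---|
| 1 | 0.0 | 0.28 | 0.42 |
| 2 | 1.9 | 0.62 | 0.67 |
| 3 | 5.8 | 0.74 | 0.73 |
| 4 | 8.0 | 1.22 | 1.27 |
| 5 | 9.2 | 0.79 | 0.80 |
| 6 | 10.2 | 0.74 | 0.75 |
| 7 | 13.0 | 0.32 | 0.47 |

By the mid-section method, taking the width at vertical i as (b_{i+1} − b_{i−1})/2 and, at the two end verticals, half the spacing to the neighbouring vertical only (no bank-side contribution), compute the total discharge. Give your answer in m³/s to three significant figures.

w_1 = (1.9 − 0.0)/2 = 0.95 m; q_1 = 0.42 × 0.28 × 0.95 = 0.1117 m³/s
w_2 = (5.8 − 0.0)/2 = 2.9 m; q_2 = 0.67 × 0.62 × 2.9 = 1.205 m³/s
w_3 = (8.0 − 1.9)/2 = 3.05 m; q_3 = 0.73 × 0.74 × 3.05 = 1.648 m³/s
w_4 = (9.2 − 5.8)/2 = 1.7 m; q_4 = 1.27 × 1.22 × 1.7 = 2.634 m³/s
w_5 = (10.2 − 8.0)/2 = 1.1 m; q_5 = 0.80 × 0.79 × 1.1 = 0.6952 m³/s
w_6 = (13.0 − 9.2)/2 = 1.9 m; q_6 = 0.75 × 0.74 × 1.9 = 1.055 m³/s
w_7 = (13.0 − 10.2)/2 = 1.4 m; q_7 = 0.47 × 0.32 × 1.4 = 0.2106 m³/s
Q = Σ qᵢ = 7.558 m³/s

7.56 m³/s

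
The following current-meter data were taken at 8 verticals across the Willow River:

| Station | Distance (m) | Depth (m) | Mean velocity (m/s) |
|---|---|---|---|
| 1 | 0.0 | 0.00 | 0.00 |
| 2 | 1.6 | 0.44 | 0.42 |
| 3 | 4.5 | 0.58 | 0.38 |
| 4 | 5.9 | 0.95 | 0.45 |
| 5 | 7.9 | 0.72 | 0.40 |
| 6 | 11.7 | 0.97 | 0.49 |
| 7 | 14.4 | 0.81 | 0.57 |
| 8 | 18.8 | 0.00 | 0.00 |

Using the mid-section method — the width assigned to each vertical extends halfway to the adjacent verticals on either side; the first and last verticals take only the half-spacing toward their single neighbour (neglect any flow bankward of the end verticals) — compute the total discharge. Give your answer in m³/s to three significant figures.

w_2 = (4.5 − 0.0)/2 = 2.25 m; q_2 = 0.42 × 0.44 × 2.25 = 0.4158 m³/s
w_3 = (5.9 − 1.6)/2 = 2.15 m; q_3 = 0.38 × 0.58 × 2.15 = 0.4739 m³/s
w_4 = (7.9 − 4.5)/2 = 1.7 m; q_4 = 0.45 × 0.95 × 1.7 = 0.7268 m³/s
w_5 = (11.7 − 5.9)/2 = 2.9 m; q_5 = 0.40 × 0.72 × 2.9 = 0.8352 m³/s
w_6 = (14.4 − 7.9)/2 = 3.25 m; q_6 = 0.49 × 0.97 × 3.25 = 1.545 m³/s
w_7 = (18.8 − 11.7)/2 = 3.55 m; q_7 = 0.57 × 0.81 × 3.55 = 1.639 m³/s
Stations 1, 8 contribute zero (depth or velocity is 0).
Q = Σ qᵢ = 5.635 m³/s

5.64 m³/s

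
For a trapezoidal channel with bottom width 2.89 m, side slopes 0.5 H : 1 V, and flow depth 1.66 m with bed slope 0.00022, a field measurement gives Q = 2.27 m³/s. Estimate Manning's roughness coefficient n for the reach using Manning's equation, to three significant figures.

0.0386

A = (b + z·y)·y = (2.89 + 0.5×1.66)×1.66 = 6.175 m²
P = b + 2y√(1+z²) = 2.89 + 2×1.66×√(1+0.5²) = 6.602 m
R = A/P = 6.175/6.602 = 0.9354 m
n = (1/Q)·A·R^(2/3)·S^(1/2) = (1/2.27) × 6.175 × 0.9564 × 0.01483 = 0.03859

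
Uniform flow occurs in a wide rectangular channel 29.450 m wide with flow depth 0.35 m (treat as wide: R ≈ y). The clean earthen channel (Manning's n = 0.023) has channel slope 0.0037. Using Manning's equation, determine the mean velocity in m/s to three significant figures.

1.31 m/s

A = b·y = 29.450 × 0.35 = 10.31 m²
Wide channel: R ≈ y = 0.35 m
Q = (1/n)·A·R^(2/3)·S^(1/2) = (1/0.023) × 10.31 × 0.3500^(2/3) × 0.0037^(1/2) = 13.54 m³/s
V = Q/A = 13.54/10.31 = 1.313 m/s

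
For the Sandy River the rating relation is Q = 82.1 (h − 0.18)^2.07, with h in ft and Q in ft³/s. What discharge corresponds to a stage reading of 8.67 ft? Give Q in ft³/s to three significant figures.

6870 ft³/s

Q = 82.1 × (8.67 − 0.18)^2.07 = 82.1 × 8.49^2.07 = 6874 ft³/s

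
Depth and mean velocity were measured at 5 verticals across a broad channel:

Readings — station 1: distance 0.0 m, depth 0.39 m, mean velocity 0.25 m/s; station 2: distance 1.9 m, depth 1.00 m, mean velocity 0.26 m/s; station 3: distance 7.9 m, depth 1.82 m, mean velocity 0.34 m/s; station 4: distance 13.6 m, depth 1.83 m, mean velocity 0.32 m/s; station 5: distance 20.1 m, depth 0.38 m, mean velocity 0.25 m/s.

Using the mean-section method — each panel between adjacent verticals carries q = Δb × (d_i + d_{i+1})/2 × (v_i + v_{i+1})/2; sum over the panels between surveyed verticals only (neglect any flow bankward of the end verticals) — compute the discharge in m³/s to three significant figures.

8.35 m³/s

Panel 1-2: Δb = 1.9 m, d̄ = (0.39+1.00)/2 = 0.695, v̄ = (0.25+0.26)/2 = 0.255 → q = 1.9×0.695×0.255 = 0.3367 m³/s
Panel 2-3: Δb = 6 m, d̄ = (1.00+1.82)/2 = 1.41, v̄ = (0.26+0.34)/2 = 0.3 → q = 6×1.41×0.3 = 2.538 m³/s
Panel 3-4: Δb = 5.7 m, d̄ = (1.82+1.83)/2 = 1.825, v̄ = (0.34+0.32)/2 = 0.33 → q = 5.7×1.825×0.33 = 3.433 m³/s
Panel 4-5: Δb = 6.5 m, d̄ = (1.83+0.38)/2 = 1.105, v̄ = (0.32+0.25)/2 = 0.285 → q = 6.5×1.105×0.285 = 2.047 m³/s
Q = Σ q = 8.355 m³/s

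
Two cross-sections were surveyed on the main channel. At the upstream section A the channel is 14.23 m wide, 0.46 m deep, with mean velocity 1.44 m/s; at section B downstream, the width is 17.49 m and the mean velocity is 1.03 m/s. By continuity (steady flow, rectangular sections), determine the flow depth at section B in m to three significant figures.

Q = A₁V₁ = (14.23×0.46) × 1.44 = 9.426 m³/s
d₂ = Q/(b₂ V₂) = 9.426/(17.49×1.03) = 0.5232 m

0.523 m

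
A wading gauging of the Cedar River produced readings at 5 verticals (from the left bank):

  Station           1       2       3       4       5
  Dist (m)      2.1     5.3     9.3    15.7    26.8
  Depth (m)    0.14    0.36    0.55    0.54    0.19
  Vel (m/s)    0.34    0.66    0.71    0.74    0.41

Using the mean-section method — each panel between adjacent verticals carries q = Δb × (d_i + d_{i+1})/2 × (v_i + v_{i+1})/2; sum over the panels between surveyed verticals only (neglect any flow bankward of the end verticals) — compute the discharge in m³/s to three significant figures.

6.51 m³/s

Panel 1-2: Δb = 3.2 m, d̄ = (0.14+0.36)/2 = 0.25, v̄ = (0.34+0.66)/2 = 0.5 → q = 3.2×0.25×0.5 = 0.4000 m³/s
Panel 2-3: Δb = 4 m, d̄ = (0.36+0.55)/2 = 0.455, v̄ = (0.66+0.71)/2 = 0.685 → q = 4×0.455×0.685 = 1.247 m³/s
Panel 3-4: Δb = 6.4 m, d̄ = (0.55+0.54)/2 = 0.545, v̄ = (0.71+0.74)/2 = 0.725 → q = 6.4×0.545×0.725 = 2.529 m³/s
Panel 4-5: Δb = 11.1 m, d̄ = (0.54+0.19)/2 = 0.365, v̄ = (0.74+0.41)/2 = 0.575 → q = 11.1×0.365×0.575 = 2.330 m³/s
Q = Σ q = 6.505 m³/s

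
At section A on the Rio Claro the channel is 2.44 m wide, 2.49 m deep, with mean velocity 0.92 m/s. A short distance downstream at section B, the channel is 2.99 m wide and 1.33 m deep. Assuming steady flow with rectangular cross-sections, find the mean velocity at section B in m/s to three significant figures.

1.41 m/s

Q = A₁V₁ = (2.44×2.49) × 0.92 = 5.590 m³/s
A₂ = 2.99 × 1.33 = 3.977 m²
V₂ = Q/A₂ = 5.590/3.977 = 1.406 m/s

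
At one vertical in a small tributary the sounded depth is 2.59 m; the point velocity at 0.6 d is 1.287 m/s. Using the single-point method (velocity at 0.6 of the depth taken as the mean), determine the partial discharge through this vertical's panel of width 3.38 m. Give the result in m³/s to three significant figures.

v̄ = v₀.₆ = 1.287 m/s
q = v̄ × d × w = 1.287 × 2.59 × 3.38 = 11.27 m³/s

11.3 m³/s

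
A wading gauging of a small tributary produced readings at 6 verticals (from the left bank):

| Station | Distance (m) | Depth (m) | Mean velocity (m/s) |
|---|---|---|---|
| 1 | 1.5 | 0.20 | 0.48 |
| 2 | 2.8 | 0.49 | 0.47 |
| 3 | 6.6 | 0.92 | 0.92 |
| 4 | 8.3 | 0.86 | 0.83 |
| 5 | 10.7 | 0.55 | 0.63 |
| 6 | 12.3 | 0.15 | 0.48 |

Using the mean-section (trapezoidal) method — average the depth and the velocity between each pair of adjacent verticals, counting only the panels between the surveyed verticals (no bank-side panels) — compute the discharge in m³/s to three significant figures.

Panel 1-2: Δb = 1.3 m, d̄ = (0.20+0.49)/2 = 0.345, v̄ = (0.48+0.47)/2 = 0.475 → q = 1.3×0.345×0.475 = 0.2130 m³/s
Panel 2-3: Δb = 3.8 m, d̄ = (0.49+0.92)/2 = 0.705, v̄ = (0.47+0.92)/2 = 0.695 → q = 3.8×0.705×0.695 = 1.862 m³/s
Panel 3-4: Δb = 1.7 m, d̄ = (0.92+0.86)/2 = 0.89, v̄ = (0.92+0.83)/2 = 0.875 → q = 1.7×0.89×0.875 = 1.324 m³/s
Panel 4-5: Δb = 2.4 m, d̄ = (0.86+0.55)/2 = 0.705, v̄ = (0.83+0.63)/2 = 0.73 → q = 2.4×0.705×0.73 = 1.235 m³/s
Panel 5-6: Δb = 1.6 m, d̄ = (0.55+0.15)/2 = 0.35, v̄ = (0.63+0.48)/2 = 0.555 → q = 1.6×0.35×0.555 = 0.3108 m³/s
Q = Σ q = 4.945 m³/s

4.94 m³/s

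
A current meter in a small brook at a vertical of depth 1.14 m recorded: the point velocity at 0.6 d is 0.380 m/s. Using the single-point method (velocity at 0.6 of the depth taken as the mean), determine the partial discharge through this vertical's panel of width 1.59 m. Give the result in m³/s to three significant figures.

v̄ = v₀.₆ = 0.380 m/s
q = v̄ × d × w = 0.3800 × 1.14 × 1.59 = 0.6888 m³/s

0.689 m³/s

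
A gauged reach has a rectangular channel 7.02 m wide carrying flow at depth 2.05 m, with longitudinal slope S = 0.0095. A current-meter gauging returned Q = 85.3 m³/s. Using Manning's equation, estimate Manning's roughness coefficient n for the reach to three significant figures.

A = b·y = 7.02 × 2.05 = 14.39 m²
P = b + 2y = 7.02 + 2×2.05 = 11.12 m
R = A/P = 14.39/11.12 = 1.294 m
n = (1/Q)·A·R^(2/3)·S^(1/2) = (1/85.3) × 14.39 × 1.188 × 0.09747 = 0.01953

0.0195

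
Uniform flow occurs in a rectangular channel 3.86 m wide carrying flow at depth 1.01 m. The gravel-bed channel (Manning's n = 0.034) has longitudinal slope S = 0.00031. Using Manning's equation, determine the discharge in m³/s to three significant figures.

A = b·y = 3.86 × 1.01 = 3.899 m²
P = b + 2y = 3.86 + 2×1.01 = 5.880 m
R = A/P = 3.899/5.880 = 0.6630 m
Q = (1/n)·A·R^(2/3)·S^(1/2) = (1/0.034) × 3.899 × 0.6630^(2/3) × 0.00031^(1/2) = 1.535 m³/s

1.54 m³/s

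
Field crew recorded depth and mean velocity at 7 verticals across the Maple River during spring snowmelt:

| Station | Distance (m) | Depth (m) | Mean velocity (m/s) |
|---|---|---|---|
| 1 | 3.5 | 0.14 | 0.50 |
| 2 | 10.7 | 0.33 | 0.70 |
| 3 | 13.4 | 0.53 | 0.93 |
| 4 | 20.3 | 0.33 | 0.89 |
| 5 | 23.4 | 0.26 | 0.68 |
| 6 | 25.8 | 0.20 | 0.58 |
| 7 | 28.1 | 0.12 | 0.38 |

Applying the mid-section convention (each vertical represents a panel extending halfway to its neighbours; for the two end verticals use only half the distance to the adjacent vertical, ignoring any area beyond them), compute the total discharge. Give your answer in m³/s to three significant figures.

6.04 m³/s

w_1 = (10.7 − 3.5)/2 = 3.6 m; q_1 = 0.50 × 0.14 × 3.6 = 0.2520 m³/s
w_2 = (13.4 − 3.5)/2 = 4.95 m; q_2 = 0.70 × 0.33 × 4.95 = 1.143 m³/s
w_3 = (20.3 − 10.7)/2 = 4.8 m; q_3 = 0.93 × 0.53 × 4.8 = 2.366 m³/s
w_4 = (23.4 − 13.4)/2 = 5 m; q_4 = 0.89 × 0.33 × 5 = 1.469 m³/s
w_5 = (25.8 − 20.3)/2 = 2.75 m; q_5 = 0.68 × 0.26 × 2.75 = 0.4862 m³/s
w_6 = (28.1 − 23.4)/2 = 2.35 m; q_6 = 0.58 × 0.20 × 2.35 = 0.2726 m³/s
w_7 = (28.1 − 25.8)/2 = 1.15 m; q_7 = 0.38 × 0.12 × 1.15 = 0.05244 m³/s
Q = Σ qᵢ = 6.041 m³/s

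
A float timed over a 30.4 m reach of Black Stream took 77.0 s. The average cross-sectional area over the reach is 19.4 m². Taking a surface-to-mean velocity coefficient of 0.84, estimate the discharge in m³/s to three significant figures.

v_surface = L / t̄ = 30.4 / 77 = 0.3948 m/s
v_mean = 0.84 × 0.3948 = 0.3316 m/s
Q = A × v_mean = 19.4 × 0.3316 = 6.434 m³/s

6.43 m³/s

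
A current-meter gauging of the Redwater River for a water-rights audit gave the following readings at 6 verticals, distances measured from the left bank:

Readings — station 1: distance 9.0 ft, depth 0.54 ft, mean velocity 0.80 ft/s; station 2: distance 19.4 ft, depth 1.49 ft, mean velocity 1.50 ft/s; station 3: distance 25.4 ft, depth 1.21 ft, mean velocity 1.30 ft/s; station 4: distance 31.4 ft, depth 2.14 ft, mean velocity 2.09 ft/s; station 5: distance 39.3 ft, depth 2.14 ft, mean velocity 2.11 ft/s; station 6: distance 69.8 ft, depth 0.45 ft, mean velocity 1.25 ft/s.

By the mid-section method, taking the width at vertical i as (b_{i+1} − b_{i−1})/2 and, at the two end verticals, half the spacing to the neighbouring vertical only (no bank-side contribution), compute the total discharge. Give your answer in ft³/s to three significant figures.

156 ft³/s

w_1 = (19.4 − 9.0)/2 = 5.2 ft; q_1 = 0.80 × 0.54 × 5.2 = 2.246 ft³/s
w_2 = (25.4 − 9.0)/2 = 8.2 ft; q_2 = 1.50 × 1.49 × 8.2 = 18.33 ft³/s
w_3 = (31.4 − 19.4)/2 = 6 ft; q_3 = 1.30 × 1.21 × 6 = 9.438 ft³/s
w_4 = (39.3 − 25.4)/2 = 6.95 ft; q_4 = 2.09 × 2.14 × 6.95 = 31.08 ft³/s
w_5 = (69.8 − 31.4)/2 = 19.2 ft; q_5 = 2.11 × 2.14 × 19.2 = 86.70 ft³/s
w_6 = (69.8 − 39.3)/2 = 15.25 ft; q_6 = 1.25 × 0.45 × 15.25 = 8.578 ft³/s
Q = Σ qᵢ = 156.4 ft³/s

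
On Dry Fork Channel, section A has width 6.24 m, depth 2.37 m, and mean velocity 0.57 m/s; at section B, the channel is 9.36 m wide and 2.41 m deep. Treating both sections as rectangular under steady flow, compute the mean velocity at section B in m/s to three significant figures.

0.374 m/s

Q = A₁V₁ = (6.24×2.37) × 0.57 = 8.430 m³/s
A₂ = 9.36 × 2.41 = 22.56 m²
V₂ = Q/A₂ = 8.430/22.56 = 0.3737 m/s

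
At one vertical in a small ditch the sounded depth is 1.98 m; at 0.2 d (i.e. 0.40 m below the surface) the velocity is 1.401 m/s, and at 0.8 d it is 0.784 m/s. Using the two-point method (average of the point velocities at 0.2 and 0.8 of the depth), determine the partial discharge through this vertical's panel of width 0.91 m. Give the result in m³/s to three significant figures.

1.97 m³/s

v̄ = (1.401 + 0.784) / 2 = 1.093 m/s
q = v̄ × d × w = 1.093 × 1.98 × 0.91 = 1.968 m³/s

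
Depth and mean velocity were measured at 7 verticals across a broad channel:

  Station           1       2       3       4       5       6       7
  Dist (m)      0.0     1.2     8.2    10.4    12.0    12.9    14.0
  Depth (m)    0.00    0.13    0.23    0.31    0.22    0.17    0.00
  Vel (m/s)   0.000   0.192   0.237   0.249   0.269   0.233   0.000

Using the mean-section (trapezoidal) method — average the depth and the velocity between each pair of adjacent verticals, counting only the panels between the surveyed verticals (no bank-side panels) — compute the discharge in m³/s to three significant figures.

0.587 m³/s

Panel 1-2: Δb = 1.2 m, d̄ = (0.00+0.13)/2 = 0.065, v̄ = (0.000+0.192)/2 = 0.096 → q = 1.2×0.065×0.096 = 0.007488 m³/s
Panel 2-3: Δb = 7 m, d̄ = (0.13+0.23)/2 = 0.18, v̄ = (0.192+0.237)/2 = 0.2145 → q = 7×0.18×0.2145 = 0.2703 m³/s
Panel 3-4: Δb = 2.2 m, d̄ = (0.23+0.31)/2 = 0.27, v̄ = (0.237+0.249)/2 = 0.243 → q = 2.2×0.27×0.243 = 0.1443 m³/s
Panel 4-5: Δb = 1.6 m, d̄ = (0.31+0.22)/2 = 0.265, v̄ = (0.249+0.269)/2 = 0.259 → q = 1.6×0.265×0.259 = 0.1098 m³/s
Panel 5-6: Δb = 0.9 m, d̄ = (0.22+0.17)/2 = 0.195, v̄ = (0.269+0.233)/2 = 0.251 → q = 0.9×0.195×0.251 = 0.04405 m³/s
Panel 6-7: Δb = 1.1 m, d̄ = (0.17+0.00)/2 = 0.085, v̄ = (0.233+0.000)/2 = 0.1165 → q = 1.1×0.085×0.1165 = 0.01089 m³/s
Q = Σ q = 0.5869 m³/s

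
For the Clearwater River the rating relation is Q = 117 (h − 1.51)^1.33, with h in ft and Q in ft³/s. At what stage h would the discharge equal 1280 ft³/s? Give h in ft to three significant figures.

7.55 ft

h − h₀ = (Q/C)^(1/b) = (1280/117)^(1/1.33) = 6.043 ft
h = 1.51 + 6.043 = 7.553 ft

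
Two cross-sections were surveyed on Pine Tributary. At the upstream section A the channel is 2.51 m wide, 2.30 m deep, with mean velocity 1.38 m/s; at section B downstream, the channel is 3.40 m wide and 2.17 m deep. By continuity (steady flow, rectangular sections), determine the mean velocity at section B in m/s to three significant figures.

Q = A₁V₁ = (2.51×2.30) × 1.38 = 7.967 m³/s
A₂ = 3.40 × 2.17 = 7.378 m²
V₂ = Q/A₂ = 7.967/7.378 = 1.080 m/s

1.08 m/s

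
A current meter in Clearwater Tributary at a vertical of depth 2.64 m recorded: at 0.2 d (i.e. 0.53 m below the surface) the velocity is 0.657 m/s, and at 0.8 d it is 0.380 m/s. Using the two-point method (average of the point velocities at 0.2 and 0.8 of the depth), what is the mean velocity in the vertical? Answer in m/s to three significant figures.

0.519 m/s

v̄ = (0.657 + 0.380) / 2 = 0.5185 m/s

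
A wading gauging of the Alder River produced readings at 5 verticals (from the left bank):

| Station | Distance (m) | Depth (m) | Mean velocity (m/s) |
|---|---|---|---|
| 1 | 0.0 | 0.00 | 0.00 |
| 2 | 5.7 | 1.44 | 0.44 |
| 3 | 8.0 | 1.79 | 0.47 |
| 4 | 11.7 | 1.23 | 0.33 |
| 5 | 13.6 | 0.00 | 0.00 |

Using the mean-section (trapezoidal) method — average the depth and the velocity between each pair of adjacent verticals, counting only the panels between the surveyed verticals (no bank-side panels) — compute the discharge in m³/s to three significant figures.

Panel 1-2: Δb = 5.7 m, d̄ = (0.00+1.44)/2 = 0.72, v̄ = (0.00+0.44)/2 = 0.22 → q = 5.7×0.72×0.22 = 0.9029 m³/s
Panel 2-3: Δb = 2.3 m, d̄ = (1.44+1.79)/2 = 1.615, v̄ = (0.44+0.47)/2 = 0.455 → q = 2.3×1.615×0.455 = 1.690 m³/s
Panel 3-4: Δb = 3.7 m, d̄ = (1.79+1.23)/2 = 1.51, v̄ = (0.47+0.33)/2 = 0.4 → q = 3.7×1.51×0.4 = 2.235 m³/s
Panel 4-5: Δb = 1.9 m, d̄ = (1.23+0.00)/2 = 0.615, v̄ = (0.33+0.00)/2 = 0.165 → q = 1.9×0.615×0.165 = 0.1928 m³/s
Q = Σ q = 5.021 m³/s

5.02 m³/s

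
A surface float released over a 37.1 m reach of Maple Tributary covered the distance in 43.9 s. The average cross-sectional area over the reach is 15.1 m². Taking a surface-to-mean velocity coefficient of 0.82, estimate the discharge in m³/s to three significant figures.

10.5 m³/s

v_surface = L / t̄ = 37.1 / 43.9 = 0.8451 m/s
v_mean = 0.82 × 0.8451 = 0.6930 m/s
Q = A × v_mean = 15.1 × 0.6930 = 10.46 m³/s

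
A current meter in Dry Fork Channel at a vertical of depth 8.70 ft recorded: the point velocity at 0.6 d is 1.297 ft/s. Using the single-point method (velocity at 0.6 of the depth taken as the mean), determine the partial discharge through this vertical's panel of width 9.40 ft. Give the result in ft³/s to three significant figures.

106 ft³/s

v̄ = v₀.₆ = 1.297 ft/s
q = v̄ × d × w = 1.297 × 8.70 × 9.40 = 106.1 ft³/s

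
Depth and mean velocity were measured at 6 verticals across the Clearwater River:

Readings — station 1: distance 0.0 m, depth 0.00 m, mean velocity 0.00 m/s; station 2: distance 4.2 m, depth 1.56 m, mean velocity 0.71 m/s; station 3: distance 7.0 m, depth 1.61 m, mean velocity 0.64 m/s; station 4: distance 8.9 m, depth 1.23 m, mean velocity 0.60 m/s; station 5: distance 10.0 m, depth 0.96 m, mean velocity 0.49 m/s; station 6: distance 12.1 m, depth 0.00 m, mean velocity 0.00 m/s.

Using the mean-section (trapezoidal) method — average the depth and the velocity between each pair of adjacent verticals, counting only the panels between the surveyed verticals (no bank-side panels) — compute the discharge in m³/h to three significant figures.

24200 m³/h

Panel 1-2: Δb = 4.2 m, d̄ = (0.00+1.56)/2 = 0.78, v̄ = (0.00+0.71)/2 = 0.355 → q = 4.2×0.78×0.355 = 1.163 m³/s
Panel 2-3: Δb = 2.8 m, d̄ = (1.56+1.61)/2 = 1.585, v̄ = (0.71+0.64)/2 = 0.675 → q = 2.8×1.585×0.675 = 2.996 m³/s
Panel 3-4: Δb = 1.9 m, d̄ = (1.61+1.23)/2 = 1.42, v̄ = (0.64+0.60)/2 = 0.62 → q = 1.9×1.42×0.62 = 1.673 m³/s
Panel 4-5: Δb = 1.1 m, d̄ = (1.23+0.96)/2 = 1.095, v̄ = (0.60+0.49)/2 = 0.545 → q = 1.1×1.095×0.545 = 0.6565 m³/s
Panel 5-6: Δb = 2.1 m, d̄ = (0.96+0.00)/2 = 0.48, v̄ = (0.49+0.00)/2 = 0.245 → q = 2.1×0.48×0.245 = 0.2470 m³/s
Q = Σ q = 6.735 m³/s
= 6.735 × 3600 = 24250 m³/h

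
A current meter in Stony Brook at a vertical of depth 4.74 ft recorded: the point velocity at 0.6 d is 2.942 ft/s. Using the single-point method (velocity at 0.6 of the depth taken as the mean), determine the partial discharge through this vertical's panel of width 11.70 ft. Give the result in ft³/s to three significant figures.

163 ft³/s

v̄ = v₀.₆ = 2.942 ft/s
q = v̄ × d × w = 2.942 × 4.74 × 11.70 = 163.2 ft³/s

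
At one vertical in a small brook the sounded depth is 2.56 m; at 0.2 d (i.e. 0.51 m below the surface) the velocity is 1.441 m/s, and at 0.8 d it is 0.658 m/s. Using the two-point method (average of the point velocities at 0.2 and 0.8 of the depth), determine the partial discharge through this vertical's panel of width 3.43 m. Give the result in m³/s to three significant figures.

9.22 m³/s

v̄ = (1.441 + 0.658) / 2 = 1.050 m/s
q = v̄ × d × w = 1.050 × 2.56 × 3.43 = 9.215 m³/s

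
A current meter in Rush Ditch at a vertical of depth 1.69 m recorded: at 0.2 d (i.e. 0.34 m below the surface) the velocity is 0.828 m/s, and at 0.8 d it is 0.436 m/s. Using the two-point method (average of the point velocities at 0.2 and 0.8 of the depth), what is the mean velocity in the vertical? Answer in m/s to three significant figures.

0.632 m/s

v̄ = (0.828 + 0.436) / 2 = 0.6320 m/s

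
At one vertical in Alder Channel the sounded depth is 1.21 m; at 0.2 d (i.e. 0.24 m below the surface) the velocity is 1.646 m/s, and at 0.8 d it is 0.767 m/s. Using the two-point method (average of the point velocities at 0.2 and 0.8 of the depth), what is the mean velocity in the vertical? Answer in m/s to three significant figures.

1.21 m/s

v̄ = (1.646 + 0.767) / 2 = 1.207 m/s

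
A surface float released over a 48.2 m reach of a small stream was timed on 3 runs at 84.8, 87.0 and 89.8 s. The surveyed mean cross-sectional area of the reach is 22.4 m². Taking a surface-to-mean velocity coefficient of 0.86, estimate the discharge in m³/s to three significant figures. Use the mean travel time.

10.6 m³/s

t̄ = (84.8 + 87.0 + 89.8) / 3 = 87.2 s
v_surface = L / t̄ = 48.2 / 87.2 = 0.5528 m/s
v_mean = 0.86 × 0.5528 = 0.4754 m/s
Q = A × v_mean = 22.4 × 0.4754 = 10.65 m³/s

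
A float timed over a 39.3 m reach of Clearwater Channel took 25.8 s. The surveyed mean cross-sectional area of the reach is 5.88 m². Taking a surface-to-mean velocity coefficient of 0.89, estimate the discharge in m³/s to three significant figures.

v_surface = L / t̄ = 39.3 / 25.8 = 1.523 m/s
v_mean = 0.89 × 1.523 = 1.356 m/s
Q = A × v_mean = 5.88 × 1.356 = 7.972 m³/s

7.97 m³/s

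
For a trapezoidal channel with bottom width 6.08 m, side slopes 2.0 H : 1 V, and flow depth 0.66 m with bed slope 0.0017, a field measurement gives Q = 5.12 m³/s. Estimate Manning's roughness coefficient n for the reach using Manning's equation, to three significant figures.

A = (b + z·y)·y = (6.08 + 2.0×0.66)×0.66 = 4.884 m²
P = b + 2y√(1+z²) = 6.08 + 2×0.66×√(1+2.0²) = 9.032 m
R = A/P = 4.884/9.032 = 0.5408 m
n = (1/Q)·A·R^(2/3)·S^(1/2) = (1/5.12) × 4.884 × 0.6638 × 0.04123 = 0.02611

0.0261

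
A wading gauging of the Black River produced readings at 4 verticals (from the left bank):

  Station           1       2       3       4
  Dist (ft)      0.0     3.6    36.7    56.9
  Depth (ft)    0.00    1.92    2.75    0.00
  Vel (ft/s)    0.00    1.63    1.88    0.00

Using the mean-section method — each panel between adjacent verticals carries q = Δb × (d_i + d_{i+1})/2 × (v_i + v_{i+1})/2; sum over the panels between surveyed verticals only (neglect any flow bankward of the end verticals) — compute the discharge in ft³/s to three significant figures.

165 ft³/s

Panel 1-2: Δb = 3.6 ft, d̄ = (0.00+1.92)/2 = 0.96, v̄ = (0.00+1.63)/2 = 0.815 → q = 3.6×0.96×0.815 = 2.817 ft³/s
Panel 2-3: Δb = 33.1 ft, d̄ = (1.92+2.75)/2 = 2.335, v̄ = (1.63+1.88)/2 = 1.755 → q = 33.1×2.335×1.755 = 135.6 ft³/s
Panel 3-4: Δb = 20.2 ft, d̄ = (2.75+0.00)/2 = 1.375, v̄ = (1.88+0.00)/2 = 0.94 → q = 20.2×1.375×0.94 = 26.11 ft³/s
Q = Σ q = 164.6 ft³/s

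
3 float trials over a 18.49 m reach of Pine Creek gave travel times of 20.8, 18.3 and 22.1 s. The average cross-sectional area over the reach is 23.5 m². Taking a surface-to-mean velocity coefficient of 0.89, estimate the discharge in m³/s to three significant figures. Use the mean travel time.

19.0 m³/s

t̄ = (20.8 + 18.3 + 22.1) / 3 = 20.4 s
v_surface = L / t̄ = 18.49 / 20.4 = 0.9064 m/s
v_mean = 0.89 × 0.9064 = 0.8067 m/s
Q = A × v_mean = 23.5 × 0.8067 = 18.96 m³/s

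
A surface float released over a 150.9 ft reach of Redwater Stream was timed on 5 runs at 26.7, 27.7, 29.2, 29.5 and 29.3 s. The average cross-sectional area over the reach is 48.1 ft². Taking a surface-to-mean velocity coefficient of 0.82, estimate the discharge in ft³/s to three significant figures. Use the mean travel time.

t̄ = (26.7 + 27.7 + 29.2 + 29.5 + 29.3) / 5 = 28.48 s
v_surface = L / t̄ = 150.9 / 28.48 = 5.298 ft/s
v_mean = 0.82 × 5.298 = 4.345 ft/s
Q = A × v_mean = 48.1 × 4.345 = 209.0 ft³/s

209 ft³/s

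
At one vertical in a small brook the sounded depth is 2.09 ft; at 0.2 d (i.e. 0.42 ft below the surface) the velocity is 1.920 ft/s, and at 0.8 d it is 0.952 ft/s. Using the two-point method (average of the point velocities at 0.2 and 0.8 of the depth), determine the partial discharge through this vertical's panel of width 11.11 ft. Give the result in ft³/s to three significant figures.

33.3 ft³/s

v̄ = (1.920 + 0.952) / 2 = 1.436 ft/s
q = v̄ × d × w = 1.436 × 2.09 × 11.11 = 33.34 ft³/s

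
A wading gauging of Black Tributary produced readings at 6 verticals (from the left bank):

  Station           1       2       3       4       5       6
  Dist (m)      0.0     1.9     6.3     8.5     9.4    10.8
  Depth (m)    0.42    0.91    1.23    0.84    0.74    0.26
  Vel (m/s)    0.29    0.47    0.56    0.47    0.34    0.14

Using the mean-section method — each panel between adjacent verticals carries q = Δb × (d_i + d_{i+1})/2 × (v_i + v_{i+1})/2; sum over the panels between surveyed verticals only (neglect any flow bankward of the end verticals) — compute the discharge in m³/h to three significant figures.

Panel 1-2: Δb = 1.9 m, d̄ = (0.42+0.91)/2 = 0.665, v̄ = (0.29+0.47)/2 = 0.38 → q = 1.9×0.665×0.38 = 0.4801 m³/s
Panel 2-3: Δb = 4.4 m, d̄ = (0.91+1.23)/2 = 1.07, v̄ = (0.47+0.56)/2 = 0.515 → q = 4.4×1.07×0.515 = 2.425 m³/s
Panel 3-4: Δb = 2.2 m, d̄ = (1.23+0.84)/2 = 1.035, v̄ = (0.56+0.47)/2 = 0.515 → q = 2.2×1.035×0.515 = 1.173 m³/s
Panel 4-5: Δb = 0.9 m, d̄ = (0.84+0.74)/2 = 0.79, v̄ = (0.47+0.34)/2 = 0.405 → q = 0.9×0.79×0.405 = 0.2880 m³/s
Panel 5-6: Δb = 1.4 m, d̄ = (0.74+0.26)/2 = 0.5, v̄ = (0.34+0.14)/2 = 0.24 → q = 1.4×0.5×0.24 = 0.1680 m³/s
Q = Σ q = 4.533 m³/s
= 4.533 × 3600 = 16320 m³/h

16300 m³/h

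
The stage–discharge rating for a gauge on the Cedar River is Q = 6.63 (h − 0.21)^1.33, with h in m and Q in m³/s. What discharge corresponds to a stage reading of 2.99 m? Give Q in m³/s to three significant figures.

Q = 6.63 × (2.99 − 0.21)^1.33 = 6.63 × 2.78^1.33 = 25.83 m³/s

25.8 m³/s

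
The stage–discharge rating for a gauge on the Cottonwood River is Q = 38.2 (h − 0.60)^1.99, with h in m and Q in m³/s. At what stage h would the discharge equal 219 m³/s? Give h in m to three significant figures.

h − h₀ = (Q/C)^(1/b) = (219/38.2)^(1/1.99) = 2.405 m
h = 0.60 + 2.405 = 3.005 m

3.00 m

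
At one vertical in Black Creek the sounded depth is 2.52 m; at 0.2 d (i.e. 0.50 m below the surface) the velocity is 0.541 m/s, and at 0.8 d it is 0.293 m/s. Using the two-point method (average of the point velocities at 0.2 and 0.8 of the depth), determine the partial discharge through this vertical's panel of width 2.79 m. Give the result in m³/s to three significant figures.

v̄ = (0.541 + 0.293) / 2 = 0.4170 m/s
q = v̄ × d × w = 0.4170 × 2.52 × 2.79 = 2.932 m³/s

2.93 m³/s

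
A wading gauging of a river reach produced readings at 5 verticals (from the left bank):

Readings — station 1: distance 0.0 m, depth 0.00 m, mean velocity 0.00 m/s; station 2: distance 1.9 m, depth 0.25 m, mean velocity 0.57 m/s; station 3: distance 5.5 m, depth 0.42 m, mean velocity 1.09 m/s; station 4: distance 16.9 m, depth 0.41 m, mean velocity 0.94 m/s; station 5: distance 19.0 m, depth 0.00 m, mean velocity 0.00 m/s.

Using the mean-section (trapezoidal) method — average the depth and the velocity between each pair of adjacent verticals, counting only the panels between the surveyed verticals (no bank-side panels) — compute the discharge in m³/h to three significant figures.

Panel 1-2: Δb = 1.9 m, d̄ = (0.00+0.25)/2 = 0.125, v̄ = (0.00+0.57)/2 = 0.285 → q = 1.9×0.125×0.285 = 0.06769 m³/s
Panel 2-3: Δb = 3.6 m, d̄ = (0.25+0.42)/2 = 0.335, v̄ = (0.57+1.09)/2 = 0.83 → q = 3.6×0.335×0.83 = 1.001 m³/s
Panel 3-4: Δb = 11.4 m, d̄ = (0.42+0.41)/2 = 0.415, v̄ = (1.09+0.94)/2 = 1.015 → q = 11.4×0.415×1.015 = 4.802 m³/s
Panel 4-5: Δb = 2.1 m, d̄ = (0.41+0.00)/2 = 0.205, v̄ = (0.94+0.00)/2 = 0.47 → q = 2.1×0.205×0.47 = 0.2023 m³/s
Q = Σ q = 6.073 m³/s
= 6.073 × 3600 = 21860 m³/h

21900 m³/h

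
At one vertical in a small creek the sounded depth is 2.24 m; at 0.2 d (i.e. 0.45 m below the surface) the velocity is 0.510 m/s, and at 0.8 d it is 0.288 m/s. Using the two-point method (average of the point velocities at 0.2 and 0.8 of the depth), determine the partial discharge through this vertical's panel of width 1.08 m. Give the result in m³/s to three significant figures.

v̄ = (0.510 + 0.288) / 2 = 0.3990 m/s
q = v̄ × d × w = 0.3990 × 2.24 × 1.08 = 0.9653 m³/s

0.965 m³/s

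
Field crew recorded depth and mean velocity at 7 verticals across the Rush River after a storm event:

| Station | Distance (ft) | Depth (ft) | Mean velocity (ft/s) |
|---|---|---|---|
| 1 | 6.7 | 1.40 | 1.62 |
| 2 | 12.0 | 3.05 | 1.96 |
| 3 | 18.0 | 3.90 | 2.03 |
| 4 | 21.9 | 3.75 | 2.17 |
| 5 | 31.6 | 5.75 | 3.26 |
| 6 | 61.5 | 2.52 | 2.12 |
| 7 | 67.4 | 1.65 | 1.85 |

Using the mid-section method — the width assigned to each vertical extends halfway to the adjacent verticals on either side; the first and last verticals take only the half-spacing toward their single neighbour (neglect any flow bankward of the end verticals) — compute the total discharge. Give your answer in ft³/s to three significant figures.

w_1 = (12.0 − 6.7)/2 = 2.65 ft; q_1 = 1.62 × 1.40 × 2.65 = 6.010 ft³/s
w_2 = (18.0 − 6.7)/2 = 5.65 ft; q_2 = 1.96 × 3.05 × 5.65 = 33.78 ft³/s
w_3 = (21.9 − 12.0)/2 = 4.95 ft; q_3 = 2.03 × 3.90 × 4.95 = 39.19 ft³/s
w_4 = (31.6 − 18.0)/2 = 6.8 ft; q_4 = 2.17 × 3.75 × 6.8 = 55.34 ft³/s
w_5 = (61.5 − 21.9)/2 = 19.8 ft; q_5 = 3.26 × 5.75 × 19.8 = 371.2 ft³/s
w_6 = (67.4 − 31.6)/2 = 17.9 ft; q_6 = 2.12 × 2.52 × 17.9 = 95.63 ft³/s
w_7 = (67.4 − 61.5)/2 = 2.95 ft; q_7 = 1.85 × 1.65 × 2.95 = 9.005 ft³/s
Q = Σ qᵢ = 610.1 ft³/s

610 ft³/s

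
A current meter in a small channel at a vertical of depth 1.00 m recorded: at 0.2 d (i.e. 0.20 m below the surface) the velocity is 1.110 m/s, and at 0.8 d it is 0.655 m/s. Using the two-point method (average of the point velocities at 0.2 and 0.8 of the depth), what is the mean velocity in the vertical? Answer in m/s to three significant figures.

0.883 m/s

v̄ = (1.110 + 0.655) / 2 = 0.8825 m/s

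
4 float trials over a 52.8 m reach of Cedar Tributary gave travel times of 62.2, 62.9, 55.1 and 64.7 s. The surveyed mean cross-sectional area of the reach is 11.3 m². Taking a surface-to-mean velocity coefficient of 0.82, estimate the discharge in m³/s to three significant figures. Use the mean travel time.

t̄ = (62.2 + 62.9 + 55.1 + 64.7) / 4 = 61.225 s
v_surface = L / t̄ = 52.8 / 61.225 = 0.8624 m/s
v_mean = 0.82 × 0.8624 = 0.7072 m/s
Q = A × v_mean = 11.3 × 0.7072 = 7.991 m³/s

7.99 m³/s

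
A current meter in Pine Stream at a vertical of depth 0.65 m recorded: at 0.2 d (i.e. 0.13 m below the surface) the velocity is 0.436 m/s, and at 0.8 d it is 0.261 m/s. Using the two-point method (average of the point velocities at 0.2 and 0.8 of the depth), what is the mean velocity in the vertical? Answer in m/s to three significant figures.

v̄ = (0.436 + 0.261) / 2 = 0.3485 m/s

0.349 m/s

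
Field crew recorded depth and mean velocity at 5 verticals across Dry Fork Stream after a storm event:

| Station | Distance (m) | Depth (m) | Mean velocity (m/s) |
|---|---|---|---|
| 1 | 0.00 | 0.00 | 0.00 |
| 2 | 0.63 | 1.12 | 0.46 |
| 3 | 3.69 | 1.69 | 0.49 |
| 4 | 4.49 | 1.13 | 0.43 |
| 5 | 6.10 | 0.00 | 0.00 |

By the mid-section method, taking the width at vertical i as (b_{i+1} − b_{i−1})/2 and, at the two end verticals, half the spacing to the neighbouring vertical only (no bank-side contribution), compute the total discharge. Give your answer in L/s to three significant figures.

3130 L/s

w_2 = (3.69 − 0.00)/2 = 1.845 m; q_2 = 0.46 × 1.12 × 1.845 = 0.9505 m³/s
w_3 = (4.49 − 0.63)/2 = 1.93 m; q_3 = 0.49 × 1.69 × 1.93 = 1.598 m³/s
w_4 = (6.10 − 3.69)/2 = 1.205 m; q_4 = 0.43 × 1.13 × 1.205 = 0.5855 m³/s
Stations 1, 5 contribute zero (depth or velocity is 0).
Q = Σ qᵢ = 3.134 m³/s
= 3.134 × 1000 = 3134 L/s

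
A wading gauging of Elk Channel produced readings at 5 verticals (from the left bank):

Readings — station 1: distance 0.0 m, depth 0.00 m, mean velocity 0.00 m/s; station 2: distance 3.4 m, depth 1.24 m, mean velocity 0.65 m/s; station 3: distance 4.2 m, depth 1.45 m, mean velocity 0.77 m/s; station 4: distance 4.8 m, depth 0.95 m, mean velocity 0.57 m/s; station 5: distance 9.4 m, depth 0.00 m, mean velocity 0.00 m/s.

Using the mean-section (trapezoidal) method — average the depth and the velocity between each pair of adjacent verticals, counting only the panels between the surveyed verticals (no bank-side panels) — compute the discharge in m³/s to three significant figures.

Panel 1-2: Δb = 3.4 m, d̄ = (0.00+1.24)/2 = 0.62, v̄ = (0.00+0.65)/2 = 0.325 → q = 3.4×0.62×0.325 = 0.6851 m³/s
Panel 2-3: Δb = 0.8 m, d̄ = (1.24+1.45)/2 = 1.345, v̄ = (0.65+0.77)/2 = 0.71 → q = 0.8×1.345×0.71 = 0.7640 m³/s
Panel 3-4: Δb = 0.6 m, d̄ = (1.45+0.95)/2 = 1.2, v̄ = (0.77+0.57)/2 = 0.67 → q = 0.6×1.2×0.67 = 0.4824 m³/s
Panel 4-5: Δb = 4.6 m, d̄ = (0.95+0.00)/2 = 0.475, v̄ = (0.57+0.00)/2 = 0.285 → q = 4.6×0.475×0.285 = 0.6227 m³/s
Q = Σ q = 2.554 m³/s

2.55 m³/s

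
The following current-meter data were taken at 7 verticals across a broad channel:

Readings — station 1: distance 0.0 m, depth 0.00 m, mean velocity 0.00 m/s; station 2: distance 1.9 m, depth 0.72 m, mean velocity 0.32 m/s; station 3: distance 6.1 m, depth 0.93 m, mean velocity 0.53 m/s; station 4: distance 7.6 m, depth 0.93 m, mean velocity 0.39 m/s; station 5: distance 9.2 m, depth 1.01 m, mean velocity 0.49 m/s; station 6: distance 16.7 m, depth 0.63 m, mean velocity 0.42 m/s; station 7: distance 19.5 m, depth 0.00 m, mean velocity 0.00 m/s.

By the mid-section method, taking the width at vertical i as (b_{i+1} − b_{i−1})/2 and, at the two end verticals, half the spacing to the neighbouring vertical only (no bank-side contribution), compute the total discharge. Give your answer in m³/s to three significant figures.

w_2 = (6.1 − 0.0)/2 = 3.05 m; q_2 = 0.32 × 0.72 × 3.05 = 0.7027 m³/s
w_3 = (7.6 − 1.9)/2 = 2.85 m; q_3 = 0.53 × 0.93 × 2.85 = 1.405 m³/s
w_4 = (9.2 − 6.1)/2 = 1.55 m; q_4 = 0.39 × 0.93 × 1.55 = 0.5622 m³/s
w_5 = (16.7 − 7.6)/2 = 4.55 m; q_5 = 0.49 × 1.01 × 4.55 = 2.252 m³/s
w_6 = (19.5 − 9.2)/2 = 5.15 m; q_6 = 0.42 × 0.63 × 5.15 = 1.363 m³/s
Stations 1, 7 contribute zero (depth or velocity is 0).
Q = Σ qᵢ = 6.284 m³/s

6.28 m³/s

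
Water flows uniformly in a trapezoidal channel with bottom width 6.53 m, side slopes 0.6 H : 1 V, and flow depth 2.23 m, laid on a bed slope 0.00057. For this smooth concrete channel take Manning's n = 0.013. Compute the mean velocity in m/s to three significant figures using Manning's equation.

A = (b + z·y)·y = (6.53 + 0.6×2.23)×2.23 = 17.55 m²
P = b + 2y√(1+z²) = 6.53 + 2×2.23×√(1+0.6²) = 11.73 m
R = A/P = 17.55/11.73 = 1.496 m
Q = (1/n)·A·R^(2/3)·S^(1/2) = (1/0.013) × 17.55 × 1.496^(2/3) × 0.00057^(1/2) = 42.14 m³/s
V = Q/A = 42.14/17.55 = 2.402 m/s

2.40 m/s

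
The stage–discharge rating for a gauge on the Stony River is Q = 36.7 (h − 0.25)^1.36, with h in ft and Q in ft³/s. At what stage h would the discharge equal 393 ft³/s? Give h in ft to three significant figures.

h − h₀ = (Q/C)^(1/b) = (393/36.7)^(1/1.36) = 5.717 ft
h = 0.25 + 5.717 = 5.967 ft

5.97 ft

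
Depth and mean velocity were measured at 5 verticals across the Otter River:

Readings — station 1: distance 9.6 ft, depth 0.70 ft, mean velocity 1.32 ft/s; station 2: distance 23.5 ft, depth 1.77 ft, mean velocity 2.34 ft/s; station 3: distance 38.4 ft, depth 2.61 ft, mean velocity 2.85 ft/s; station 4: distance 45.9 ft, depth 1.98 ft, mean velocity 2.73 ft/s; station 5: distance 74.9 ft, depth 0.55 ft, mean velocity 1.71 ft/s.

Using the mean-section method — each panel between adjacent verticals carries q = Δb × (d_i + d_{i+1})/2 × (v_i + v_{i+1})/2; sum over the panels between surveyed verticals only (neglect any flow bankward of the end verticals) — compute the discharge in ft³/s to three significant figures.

Panel 1-2: Δb = 13.9 ft, d̄ = (0.70+1.77)/2 = 1.235, v̄ = (1.32+2.34)/2 = 1.83 → q = 13.9×1.235×1.83 = 31.41 ft³/s
Panel 2-3: Δb = 14.9 ft, d̄ = (1.77+2.61)/2 = 2.19, v̄ = (2.34+2.85)/2 = 2.595 → q = 14.9×2.19×2.595 = 84.68 ft³/s
Panel 3-4: Δb = 7.5 ft, d̄ = (2.61+1.98)/2 = 2.295, v̄ = (2.85+2.73)/2 = 2.79 → q = 7.5×2.295×2.79 = 48.02 ft³/s
Panel 4-5: Δb = 29 ft, d̄ = (1.98+0.55)/2 = 1.265, v̄ = (2.73+1.71)/2 = 2.22 → q = 29×1.265×2.22 = 81.44 ft³/s
Q = Σ q = 245.6 ft³/s

246 ft³/s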